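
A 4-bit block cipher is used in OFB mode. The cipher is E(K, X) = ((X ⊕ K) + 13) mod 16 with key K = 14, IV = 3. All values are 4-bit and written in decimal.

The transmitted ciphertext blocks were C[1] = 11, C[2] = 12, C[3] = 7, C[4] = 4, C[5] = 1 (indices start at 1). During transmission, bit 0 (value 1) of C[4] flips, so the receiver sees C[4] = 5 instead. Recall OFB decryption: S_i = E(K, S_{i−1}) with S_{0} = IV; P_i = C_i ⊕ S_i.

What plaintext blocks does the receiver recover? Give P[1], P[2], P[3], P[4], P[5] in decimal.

P[1] = 1, P[2] = 13, P[3] = 11, P[4] = 10, P[5] = 15

Only C[4] changed, to 5. In OFB, a change in C_i flips the same bit in P_i only; the keystream is unaffected. Decrypting the received ciphertext:
P[1]: S = E(K, 3) = 10; 11 ⊕ 10 = 1.
P[2]: S = E(K, 10) = 1; 12 ⊕ 1 = 13.
P[3]: S = E(K, 1) = 12; 7 ⊕ 12 = 11.
P[4]: S = E(K, 12) = 15; 5 ⊕ 15 = 10.
P[5]: S = E(K, 15) = 14; 1 ⊕ 14 = 15.
Blocks that differ from the original plaintext: P[4].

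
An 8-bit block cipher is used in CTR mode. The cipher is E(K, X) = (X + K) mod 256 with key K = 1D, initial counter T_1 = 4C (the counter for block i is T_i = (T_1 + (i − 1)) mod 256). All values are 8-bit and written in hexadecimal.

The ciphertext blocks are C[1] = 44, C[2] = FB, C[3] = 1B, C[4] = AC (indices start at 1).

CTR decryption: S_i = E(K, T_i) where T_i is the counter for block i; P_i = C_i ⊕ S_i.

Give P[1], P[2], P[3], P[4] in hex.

P[1]: T = 4C, S = E(K, T) = 69; 44 ⊕ 69 = 2D.
P[2]: T = 4D, S = E(K, T) = 6A; FB ⊕ 6A = 91.
P[3]: T = 4E, S = E(K, T) = 6B; 1B ⊕ 6B = 70.
P[4]: T = 4F, S = E(K, T) = 6C; AC ⊕ 6C = C0.

P[1] = 2D, P[2] = 91, P[3] = 70, P[4] = C0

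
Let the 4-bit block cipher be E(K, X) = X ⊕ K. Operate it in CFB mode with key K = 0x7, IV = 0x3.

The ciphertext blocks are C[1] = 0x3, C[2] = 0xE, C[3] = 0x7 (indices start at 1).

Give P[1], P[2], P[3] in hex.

P[1] = 0x7, P[2] = 0xA, P[3] = 0xE

CFB decryption: P_i = C_i ⊕ E(K, C_{i−1}), with C_{0} = IV.
P[1]: E(K, 0x3) = 0x4; 0x3 ⊕ 0x4 = 0x7.
P[2]: E(K, 0x3) = 0x4; 0xE ⊕ 0x4 = 0xA.
P[3]: E(K, 0xE) = 0x9; 0x7 ⊕ 0x9 = 0xE.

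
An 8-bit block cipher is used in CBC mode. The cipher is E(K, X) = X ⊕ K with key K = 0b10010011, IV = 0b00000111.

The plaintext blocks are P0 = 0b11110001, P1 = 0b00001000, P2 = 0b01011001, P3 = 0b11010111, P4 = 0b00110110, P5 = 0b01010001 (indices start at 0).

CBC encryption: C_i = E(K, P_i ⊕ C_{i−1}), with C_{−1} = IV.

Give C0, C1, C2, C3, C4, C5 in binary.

C0: P0 ⊕ 0b00000111 = 0b11110110; E(K, 0b11110110) = 0b01100101.
C1: P1 ⊕ 0b01100101 = 0b01101101; E(K, 0b01101101) = 0b11111110.
C2: P2 ⊕ 0b11111110 = 0b10100111; E(K, 0b10100111) = 0b00110100.
C3: P3 ⊕ 0b00110100 = 0b11100011; E(K, 0b11100011) = 0b01110000.
C4: P4 ⊕ 0b01110000 = 0b01000110; E(K, 0b01000110) = 0b11010101.
C5: P5 ⊕ 0b11010101 = 0b10000100; E(K, 0b10000100) = 0b00010111.

C0 = 0b01100101, C1 = 0b11111110, C2 = 0b00110100, C3 = 0b01110000, C4 = 0b11010101, C5 = 0b00010111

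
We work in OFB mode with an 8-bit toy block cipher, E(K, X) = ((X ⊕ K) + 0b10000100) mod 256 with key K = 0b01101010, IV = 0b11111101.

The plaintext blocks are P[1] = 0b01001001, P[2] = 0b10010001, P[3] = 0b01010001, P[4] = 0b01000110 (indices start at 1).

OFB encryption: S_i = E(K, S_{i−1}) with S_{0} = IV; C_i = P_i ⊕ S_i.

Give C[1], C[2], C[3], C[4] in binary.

C[1]: S = E(K, 0b11111101) = 0b00011011; 0b01001001 ⊕ 0b00011011 = 0b01010010.
C[2]: S = E(K, 0b00011011) = 0b11110101; 0b10010001 ⊕ 0b11110101 = 0b01100100.
C[3]: S = E(K, 0b11110101) = 0b00100011; 0b01010001 ⊕ 0b00100011 = 0b01110010.
C[4]: S = E(K, 0b00100011) = 0b11001101; 0b01000110 ⊕ 0b11001101 = 0b10001011.

C[1] = 0b01010010, C[2] = 0b01100100, C[3] = 0b01110010, C[4] = 0b10001011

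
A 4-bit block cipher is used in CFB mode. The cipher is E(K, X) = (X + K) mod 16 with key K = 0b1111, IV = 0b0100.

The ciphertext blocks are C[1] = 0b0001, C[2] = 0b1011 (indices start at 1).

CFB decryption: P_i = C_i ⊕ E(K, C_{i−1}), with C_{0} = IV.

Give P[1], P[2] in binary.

P[1]: E(K, 0b0100) = 0b0011; 0b0001 ⊕ 0b0011 = 0b0010.
P[2]: E(K, 0b0001) = 0b0000; 0b1011 ⊕ 0b0000 = 0b1011.

P[1] = 0b0010, P[2] = 0b1011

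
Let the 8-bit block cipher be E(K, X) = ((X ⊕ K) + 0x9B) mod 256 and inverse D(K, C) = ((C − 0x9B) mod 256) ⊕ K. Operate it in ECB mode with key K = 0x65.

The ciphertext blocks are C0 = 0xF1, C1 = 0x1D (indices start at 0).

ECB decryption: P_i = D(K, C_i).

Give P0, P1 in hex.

P0: D(K, 0xF1) = 0x33.
P1: D(K, 0x1D) = 0xE7.

P0 = 0x33, P1 = 0xE7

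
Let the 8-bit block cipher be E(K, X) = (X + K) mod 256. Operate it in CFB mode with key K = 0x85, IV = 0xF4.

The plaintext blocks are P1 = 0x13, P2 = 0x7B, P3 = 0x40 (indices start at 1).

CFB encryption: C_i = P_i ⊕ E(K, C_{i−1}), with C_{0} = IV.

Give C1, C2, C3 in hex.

C1 = 0x6A, C2 = 0x94, C3 = 0x59

C1: E(K, 0xF4) = 0x79; 0x13 ⊕ 0x79 = 0x6A.
C2: E(K, 0x6A) = 0xEF; 0x7B ⊕ 0xEF = 0x94.
C3: E(K, 0x94) = 0x19; 0x40 ⊕ 0x19 = 0x59.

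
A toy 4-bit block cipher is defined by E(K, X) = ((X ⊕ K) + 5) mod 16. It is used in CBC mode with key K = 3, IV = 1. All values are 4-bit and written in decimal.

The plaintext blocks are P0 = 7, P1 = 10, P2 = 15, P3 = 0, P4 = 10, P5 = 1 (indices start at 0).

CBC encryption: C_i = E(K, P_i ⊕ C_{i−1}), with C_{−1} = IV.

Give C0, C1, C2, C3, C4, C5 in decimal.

C0 = 10, C1 = 8, C2 = 9, C3 = 15, C4 = 11, C5 = 14

C0: P0 ⊕ 1 = 6; E(K, 6) = 10.
C1: P1 ⊕ 10 = 0; E(K, 0) = 8.
C2: P2 ⊕ 8 = 7; E(K, 7) = 9.
C3: P3 ⊕ 9 = 9; E(K, 9) = 15.
C4: P4 ⊕ 15 = 5; E(K, 5) = 11.
C5: P5 ⊕ 11 = 10; E(K, 10) = 14.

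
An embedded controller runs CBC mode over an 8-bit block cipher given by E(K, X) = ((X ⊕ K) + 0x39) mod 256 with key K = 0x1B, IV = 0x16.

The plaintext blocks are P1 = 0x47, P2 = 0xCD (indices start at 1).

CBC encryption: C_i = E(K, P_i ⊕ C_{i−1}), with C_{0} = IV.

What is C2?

C1: P1 ⊕ 0x16 = 0x51; E(K, 0x51) = 0x83.
C2: P2 ⊕ 0x83 = 0x4E; E(K, 0x4E) = 0x8E.

C2 = 0x8E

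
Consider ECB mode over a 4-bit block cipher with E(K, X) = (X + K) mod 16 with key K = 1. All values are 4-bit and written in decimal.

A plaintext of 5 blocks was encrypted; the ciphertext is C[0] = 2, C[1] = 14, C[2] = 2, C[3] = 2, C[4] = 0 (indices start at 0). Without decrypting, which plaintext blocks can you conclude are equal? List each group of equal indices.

ECB encrypts each block independently with the same key, so equal ciphertext blocks imply equal plaintext blocks.
C[0] = C[2] = C[3] = 2, so P[0] = P[2] = P[3].

P[0] = P[2] = P[3]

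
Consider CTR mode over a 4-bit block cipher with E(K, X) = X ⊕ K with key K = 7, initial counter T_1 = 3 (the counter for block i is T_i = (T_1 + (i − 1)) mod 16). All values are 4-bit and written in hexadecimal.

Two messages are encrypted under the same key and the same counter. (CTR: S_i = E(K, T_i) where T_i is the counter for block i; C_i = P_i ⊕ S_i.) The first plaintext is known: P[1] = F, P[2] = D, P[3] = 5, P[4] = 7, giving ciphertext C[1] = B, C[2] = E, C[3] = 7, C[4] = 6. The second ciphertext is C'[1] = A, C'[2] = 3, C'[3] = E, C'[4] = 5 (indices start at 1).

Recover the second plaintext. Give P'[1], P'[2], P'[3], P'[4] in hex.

In CTR with a reused counter, both messages share the same keystream S_i, so C_i ⊕ C'_i = P_i ⊕ P'_i and thus P'_i = P_i ⊕ C_i ⊕ C'_i.
P'[1]: F ⊕ B ⊕ A = E.
P'[2]: D ⊕ E ⊕ 3 = 0.
P'[3]: 5 ⊕ 7 ⊕ E = C.
P'[4]: 7 ⊕ 6 ⊕ 5 = 4.

P'[1] = E, P'[2] = 0, P'[3] = C, P'[4] = 4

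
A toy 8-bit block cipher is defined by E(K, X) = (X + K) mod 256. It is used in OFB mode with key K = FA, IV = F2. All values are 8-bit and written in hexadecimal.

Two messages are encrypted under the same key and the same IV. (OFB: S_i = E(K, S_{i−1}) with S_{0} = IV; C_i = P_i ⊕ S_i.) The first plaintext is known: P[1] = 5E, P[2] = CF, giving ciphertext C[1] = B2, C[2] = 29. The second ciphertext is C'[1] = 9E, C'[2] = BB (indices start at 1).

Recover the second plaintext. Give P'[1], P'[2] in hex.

In OFB with a reused IV, both messages share the same keystream S_i, so C_i ⊕ C'_i = P_i ⊕ P'_i and thus P'_i = P_i ⊕ C_i ⊕ C'_i.
P'[1]: 5E ⊕ B2 ⊕ 9E = 72.
P'[2]: CF ⊕ 29 ⊕ BB = 5D.

P'[1] = 72, P'[2] = 5D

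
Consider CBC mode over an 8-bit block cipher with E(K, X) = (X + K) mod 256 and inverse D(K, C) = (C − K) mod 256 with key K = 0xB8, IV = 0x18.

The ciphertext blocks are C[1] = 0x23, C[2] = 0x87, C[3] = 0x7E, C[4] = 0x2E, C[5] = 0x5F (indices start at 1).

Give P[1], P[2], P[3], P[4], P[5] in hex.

CBC decryption: P_i = D(K, C_i) ⊕ C_{i−1}, with C_{0} = IV.
P[1]: D(K, 0x23) = 0x6B; 0x6B ⊕ 0x18 = 0x73.
P[2]: D(K, 0x87) = 0xCF; 0xCF ⊕ 0x23 = 0xEC.
P[3]: D(K, 0x7E) = 0xC6; 0xC6 ⊕ 0x87 = 0x41.
P[4]: D(K, 0x2E) = 0x76; 0x76 ⊕ 0x7E = 0x08.
P[5]: D(K, 0x5F) = 0xA7; 0xA7 ⊕ 0x2E = 0x89.

P[1] = 0x73, P[2] = 0xEC, P[3] = 0x41, P[4] = 0x08, P[5] = 0x89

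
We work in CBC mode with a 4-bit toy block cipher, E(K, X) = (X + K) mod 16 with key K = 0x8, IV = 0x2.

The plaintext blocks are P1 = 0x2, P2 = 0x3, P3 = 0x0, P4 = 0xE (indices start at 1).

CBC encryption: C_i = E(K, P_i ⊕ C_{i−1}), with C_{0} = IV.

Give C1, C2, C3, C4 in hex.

C1: P1 ⊕ 0x2 = 0x0; E(K, 0x0) = 0x8.
C2: P2 ⊕ 0x8 = 0xB; E(K, 0xB) = 0x3.
C3: P3 ⊕ 0x3 = 0x3; E(K, 0x3) = 0xB.
C4: P4 ⊕ 0xB = 0x5; E(K, 0x5) = 0xD.

C1 = 0x8, C2 = 0x3, C3 = 0xB, C4 = 0xD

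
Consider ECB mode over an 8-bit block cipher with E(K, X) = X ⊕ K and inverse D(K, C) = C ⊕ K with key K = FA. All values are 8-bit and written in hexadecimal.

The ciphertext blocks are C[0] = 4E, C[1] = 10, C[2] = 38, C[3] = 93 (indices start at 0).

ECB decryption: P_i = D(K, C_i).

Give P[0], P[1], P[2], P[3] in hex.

P[0] = B4, P[1] = EA, P[2] = C2, P[3] = 69

P[0]: D(K, 4E) = B4.
P[1]: D(K, 10) = EA.
P[2]: D(K, 38) = C2.
P[3]: D(K, 93) = 69.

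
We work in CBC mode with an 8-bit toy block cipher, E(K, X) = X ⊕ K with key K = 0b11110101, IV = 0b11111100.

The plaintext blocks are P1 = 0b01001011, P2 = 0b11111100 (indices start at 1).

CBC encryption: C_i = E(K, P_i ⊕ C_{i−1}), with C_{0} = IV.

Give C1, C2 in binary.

C1: P1 ⊕ 0b11111100 = 0b10110111; E(K, 0b10110111) = 0b01000010.
C2: P2 ⊕ 0b01000010 = 0b10111110; E(K, 0b10111110) = 0b01001011.

C1 = 0b01000010, C2 = 0b01001011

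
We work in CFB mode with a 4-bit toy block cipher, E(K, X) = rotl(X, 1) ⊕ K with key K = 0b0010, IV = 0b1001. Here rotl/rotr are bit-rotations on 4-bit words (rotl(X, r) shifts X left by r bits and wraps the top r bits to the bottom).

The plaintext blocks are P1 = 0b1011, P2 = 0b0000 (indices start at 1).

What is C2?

CFB encryption: C_i = P_i ⊕ E(K, C_{i−1}), with C_{0} = IV.
C1: E(K, 0b1001) = 0b0001; 0b1011 ⊕ 0b0001 = 0b1010.
C2: E(K, 0b1010) = 0b0111; 0b0000 ⊕ 0b0111 = 0b0111.

C2 = 0b0111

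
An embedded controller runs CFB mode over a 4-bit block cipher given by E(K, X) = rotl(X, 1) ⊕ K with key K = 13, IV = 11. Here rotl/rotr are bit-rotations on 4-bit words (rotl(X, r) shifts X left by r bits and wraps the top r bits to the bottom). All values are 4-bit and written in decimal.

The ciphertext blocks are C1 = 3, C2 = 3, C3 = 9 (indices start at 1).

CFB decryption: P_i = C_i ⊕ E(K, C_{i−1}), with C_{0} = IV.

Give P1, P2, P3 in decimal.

P1 = 9, P2 = 8, P3 = 2

P1: E(K, 11) = 10; 3 ⊕ 10 = 9.
P2: E(K, 3) = 11; 3 ⊕ 11 = 8.
P3: E(K, 3) = 11; 9 ⊕ 11 = 2.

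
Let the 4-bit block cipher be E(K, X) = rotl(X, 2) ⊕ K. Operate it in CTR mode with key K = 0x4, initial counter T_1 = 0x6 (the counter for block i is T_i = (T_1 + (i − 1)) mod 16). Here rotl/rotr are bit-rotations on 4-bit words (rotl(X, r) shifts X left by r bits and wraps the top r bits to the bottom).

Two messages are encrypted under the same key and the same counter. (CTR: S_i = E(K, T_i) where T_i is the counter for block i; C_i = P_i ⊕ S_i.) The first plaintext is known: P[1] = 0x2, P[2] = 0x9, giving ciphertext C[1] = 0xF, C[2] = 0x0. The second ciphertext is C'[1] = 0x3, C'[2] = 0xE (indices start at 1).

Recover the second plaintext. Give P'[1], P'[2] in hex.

P'[1] = 0xE, P'[2] = 0x7

In CTR with a reused counter, both messages share the same keystream S_i, so C_i ⊕ C'_i = P_i ⊕ P'_i and thus P'_i = P_i ⊕ C_i ⊕ C'_i.
P'[1]: 0x2 ⊕ 0xF ⊕ 0x3 = 0xE.
P'[2]: 0x9 ⊕ 0x0 ⊕ 0xE = 0x7.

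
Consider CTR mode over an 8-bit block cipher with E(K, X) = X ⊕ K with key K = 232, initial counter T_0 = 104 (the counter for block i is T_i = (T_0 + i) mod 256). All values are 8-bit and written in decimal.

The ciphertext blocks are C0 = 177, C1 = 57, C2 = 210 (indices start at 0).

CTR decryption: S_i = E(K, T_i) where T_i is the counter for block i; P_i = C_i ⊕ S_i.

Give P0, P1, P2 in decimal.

P0: T = 104, S = E(K, T) = 128; 177 ⊕ 128 = 49.
P1: T = 105, S = E(K, T) = 129; 57 ⊕ 129 = 184.
P2: T = 106, S = E(K, T) = 130; 210 ⊕ 130 = 80.

P0 = 49, P1 = 184, P2 = 80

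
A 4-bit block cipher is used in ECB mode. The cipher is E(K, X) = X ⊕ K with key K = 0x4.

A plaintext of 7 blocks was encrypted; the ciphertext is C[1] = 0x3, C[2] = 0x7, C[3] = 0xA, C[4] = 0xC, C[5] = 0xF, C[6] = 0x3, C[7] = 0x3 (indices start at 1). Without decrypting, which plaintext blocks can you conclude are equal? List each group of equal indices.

P[1] = P[6] = P[7]

ECB encrypts each block independently with the same key, so equal ciphertext blocks imply equal plaintext blocks.
C[1] = C[6] = C[7] = 0x3, so P[1] = P[6] = P[7].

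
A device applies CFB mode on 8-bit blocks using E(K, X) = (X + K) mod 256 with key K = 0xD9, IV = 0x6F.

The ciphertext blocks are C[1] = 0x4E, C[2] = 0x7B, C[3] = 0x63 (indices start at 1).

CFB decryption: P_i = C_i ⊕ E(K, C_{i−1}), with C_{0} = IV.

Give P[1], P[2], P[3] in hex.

P[1] = 0x06, P[2] = 0x5C, P[3] = 0x37

P[1]: E(K, 0x6F) = 0x48; 0x4E ⊕ 0x48 = 0x06.
P[2]: E(K, 0x4E) = 0x27; 0x7B ⊕ 0x27 = 0x5C.
P[3]: E(K, 0x7B) = 0x54; 0x63 ⊕ 0x54 = 0x37.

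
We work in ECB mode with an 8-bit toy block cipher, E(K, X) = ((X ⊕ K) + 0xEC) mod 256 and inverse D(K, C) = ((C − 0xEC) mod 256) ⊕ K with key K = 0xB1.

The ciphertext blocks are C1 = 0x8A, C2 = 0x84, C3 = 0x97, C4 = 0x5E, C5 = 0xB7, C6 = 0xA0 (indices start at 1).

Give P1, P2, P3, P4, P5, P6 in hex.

ECB decryption: P_i = D(K, C_i).
P1: D(K, 0x8A) = 0x2F.
P2: D(K, 0x84) = 0x29.
P3: D(K, 0x97) = 0x1A.
P4: D(K, 0x5E) = 0xC3.
P5: D(K, 0xB7) = 0x7A.
P6: D(K, 0xA0) = 0x05.

P1 = 0x2F, P2 = 0x29, P3 = 0x1A, P4 = 0xC3, P5 = 0x7A, P6 = 0x05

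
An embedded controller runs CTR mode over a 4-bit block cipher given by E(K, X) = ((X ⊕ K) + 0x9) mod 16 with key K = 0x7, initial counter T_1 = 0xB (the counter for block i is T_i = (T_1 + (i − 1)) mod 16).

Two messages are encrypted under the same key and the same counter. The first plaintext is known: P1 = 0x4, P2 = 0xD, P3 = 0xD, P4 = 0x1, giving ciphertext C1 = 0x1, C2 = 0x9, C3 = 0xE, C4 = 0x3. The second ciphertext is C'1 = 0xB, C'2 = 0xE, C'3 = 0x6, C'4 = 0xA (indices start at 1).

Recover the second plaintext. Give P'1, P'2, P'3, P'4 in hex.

P'1 = 0xE, P'2 = 0xA, P'3 = 0x5, P'4 = 0x8

In CTR with a reused counter, both messages share the same keystream S_i, so C_i ⊕ C'_i = P_i ⊕ P'_i and thus P'_i = P_i ⊕ C_i ⊕ C'_i.
P'1: 0x4 ⊕ 0x1 ⊕ 0xB = 0xE.
P'2: 0xD ⊕ 0x9 ⊕ 0xE = 0xA.
P'3: 0xD ⊕ 0xE ⊕ 0x6 = 0x5.
P'4: 0x1 ⊕ 0x3 ⊕ 0xA = 0x8.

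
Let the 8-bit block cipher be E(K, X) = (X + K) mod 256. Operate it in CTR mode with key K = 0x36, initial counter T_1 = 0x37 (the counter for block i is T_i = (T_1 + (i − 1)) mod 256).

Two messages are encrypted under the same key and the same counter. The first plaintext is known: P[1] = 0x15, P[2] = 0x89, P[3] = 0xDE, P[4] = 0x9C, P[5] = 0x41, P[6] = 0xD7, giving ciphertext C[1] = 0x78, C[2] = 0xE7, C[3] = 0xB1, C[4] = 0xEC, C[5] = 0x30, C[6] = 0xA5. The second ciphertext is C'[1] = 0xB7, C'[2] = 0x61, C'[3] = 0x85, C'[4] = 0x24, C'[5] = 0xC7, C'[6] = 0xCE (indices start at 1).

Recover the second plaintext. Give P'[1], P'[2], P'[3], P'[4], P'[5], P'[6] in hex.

In CTR with a reused counter, both messages share the same keystream S_i, so C_i ⊕ C'_i = P_i ⊕ P'_i and thus P'_i = P_i ⊕ C_i ⊕ C'_i.
P'[1]: 0x15 ⊕ 0x78 ⊕ 0xB7 = 0xDA.
P'[2]: 0x89 ⊕ 0xE7 ⊕ 0x61 = 0x0F.
P'[3]: 0xDE ⊕ 0xB1 ⊕ 0x85 = 0xEA.
P'[4]: 0x9C ⊕ 0xEC ⊕ 0x24 = 0x54.
P'[5]: 0x41 ⊕ 0x30 ⊕ 0xC7 = 0xB6.
P'[6]: 0xD7 ⊕ 0xA5 ⊕ 0xCE = 0xBC.

P'[1] = 0xDA, P'[2] = 0x0F, P'[3] = 0xEA, P'[4] = 0x54, P'[5] = 0xB6, P'[6] = 0xBC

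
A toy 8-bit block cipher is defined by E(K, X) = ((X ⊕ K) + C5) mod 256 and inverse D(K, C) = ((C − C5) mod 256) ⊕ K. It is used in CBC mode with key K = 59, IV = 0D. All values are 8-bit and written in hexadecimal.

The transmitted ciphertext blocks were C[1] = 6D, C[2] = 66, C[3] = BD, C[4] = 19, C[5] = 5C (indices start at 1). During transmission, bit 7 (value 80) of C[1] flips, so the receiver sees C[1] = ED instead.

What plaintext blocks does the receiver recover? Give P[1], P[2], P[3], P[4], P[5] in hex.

P[1] = 7C, P[2] = 15, P[3] = C7, P[4] = B0, P[5] = D7

CBC decryption: P_i = D(K, C_i) ⊕ C_{i−1}, with C_{0} = IV.
Only C[1] changed, to ED. In CBC, a change in C_i garbles P_i and flips the same bit in P_{i+1}. Decrypting the received ciphertext:
P[1]: D(K, ED) = 71; 71 ⊕ 0D = 7C.
P[2]: D(K, 66) = F8; F8 ⊕ ED = 15.
P[3]: D(K, BD) = A1; A1 ⊕ 66 = C7.
P[4]: D(K, 19) = 0D; 0D ⊕ BD = B0.
P[5]: D(K, 5C) = CE; CE ⊕ 19 = D7.
Blocks that differ from the original plaintext: P[1], P[2].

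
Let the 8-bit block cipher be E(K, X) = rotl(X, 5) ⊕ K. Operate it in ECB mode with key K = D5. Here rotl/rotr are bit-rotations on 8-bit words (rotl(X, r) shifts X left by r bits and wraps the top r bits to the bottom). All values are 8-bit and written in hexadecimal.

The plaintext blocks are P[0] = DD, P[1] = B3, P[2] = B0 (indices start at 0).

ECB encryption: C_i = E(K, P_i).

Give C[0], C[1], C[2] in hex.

C[0] = 6E, C[1] = A3, C[2] = C3

C[0]: E(K, DD) = 6E.
C[1]: E(K, B3) = A3.
C[2]: E(K, B0) = C3.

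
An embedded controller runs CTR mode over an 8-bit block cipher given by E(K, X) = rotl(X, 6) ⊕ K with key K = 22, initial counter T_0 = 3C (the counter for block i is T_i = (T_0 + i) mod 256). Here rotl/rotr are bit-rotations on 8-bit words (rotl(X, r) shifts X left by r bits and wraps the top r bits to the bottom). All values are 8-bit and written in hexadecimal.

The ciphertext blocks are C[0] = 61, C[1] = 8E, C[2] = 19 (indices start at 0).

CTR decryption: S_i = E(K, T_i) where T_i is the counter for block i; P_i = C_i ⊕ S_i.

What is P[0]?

P[0]: T = 3C, S = E(K, T) = 2D; 61 ⊕ 2D = 4C.

P[0] = 4C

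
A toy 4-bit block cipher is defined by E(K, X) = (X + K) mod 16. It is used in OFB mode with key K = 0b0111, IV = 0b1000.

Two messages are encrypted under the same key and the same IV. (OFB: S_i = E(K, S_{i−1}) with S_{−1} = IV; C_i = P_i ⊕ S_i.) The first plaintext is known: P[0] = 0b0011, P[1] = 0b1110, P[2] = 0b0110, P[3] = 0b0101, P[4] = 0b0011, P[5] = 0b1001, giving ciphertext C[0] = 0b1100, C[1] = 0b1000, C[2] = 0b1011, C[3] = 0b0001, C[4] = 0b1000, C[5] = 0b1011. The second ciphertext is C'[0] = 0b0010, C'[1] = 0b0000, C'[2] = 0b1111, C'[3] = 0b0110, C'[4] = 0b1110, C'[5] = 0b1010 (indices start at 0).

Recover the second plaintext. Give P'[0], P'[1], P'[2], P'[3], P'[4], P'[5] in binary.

P'[0] = 0b1101, P'[1] = 0b0110, P'[2] = 0b0010, P'[3] = 0b0010, P'[4] = 0b0101, P'[5] = 0b1000

In OFB with a reused IV, both messages share the same keystream S_i, so C_i ⊕ C'_i = P_i ⊕ P'_i and thus P'_i = P_i ⊕ C_i ⊕ C'_i.
P'[0]: 0b0011 ⊕ 0b1100 ⊕ 0b0010 = 0b1101.
P'[1]: 0b1110 ⊕ 0b1000 ⊕ 0b0000 = 0b0110.
P'[2]: 0b0110 ⊕ 0b1011 ⊕ 0b1111 = 0b0010.
P'[3]: 0b0101 ⊕ 0b0001 ⊕ 0b0110 = 0b0010.
P'[4]: 0b0011 ⊕ 0b1000 ⊕ 0b1110 = 0b0101.
P'[5]: 0b1001 ⊕ 0b1011 ⊕ 0b1010 = 0b1000.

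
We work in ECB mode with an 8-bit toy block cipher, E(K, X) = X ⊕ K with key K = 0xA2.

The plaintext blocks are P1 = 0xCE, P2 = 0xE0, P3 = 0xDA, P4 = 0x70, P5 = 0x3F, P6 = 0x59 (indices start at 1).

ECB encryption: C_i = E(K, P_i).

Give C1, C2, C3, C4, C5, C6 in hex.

C1: E(K, 0xCE) = 0x6C.
C2: E(K, 0xE0) = 0x42.
C3: E(K, 0xDA) = 0x78.
C4: E(K, 0x70) = 0xD2.
C5: E(K, 0x3F) = 0x9D.
C6: E(K, 0x59) = 0xFB.

C1 = 0x6C, C2 = 0x42, C3 = 0x78, C4 = 0xD2, C5 = 0x9D, C6 = 0xFB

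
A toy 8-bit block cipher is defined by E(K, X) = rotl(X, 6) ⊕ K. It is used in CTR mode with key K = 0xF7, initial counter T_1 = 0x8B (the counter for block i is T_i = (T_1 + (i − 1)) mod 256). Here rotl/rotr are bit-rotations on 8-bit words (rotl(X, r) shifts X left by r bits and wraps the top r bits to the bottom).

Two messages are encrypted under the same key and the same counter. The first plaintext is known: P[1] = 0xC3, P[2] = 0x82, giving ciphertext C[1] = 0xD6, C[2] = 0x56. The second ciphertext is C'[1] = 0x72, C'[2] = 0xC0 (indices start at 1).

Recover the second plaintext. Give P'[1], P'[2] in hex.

In CTR with a reused counter, both messages share the same keystream S_i, so C_i ⊕ C'_i = P_i ⊕ P'_i and thus P'_i = P_i ⊕ C_i ⊕ C'_i.
P'[1]: 0xC3 ⊕ 0xD6 ⊕ 0x72 = 0x67.
P'[2]: 0x82 ⊕ 0x56 ⊕ 0xC0 = 0x14.

P'[1] = 0x67, P'[2] = 0x14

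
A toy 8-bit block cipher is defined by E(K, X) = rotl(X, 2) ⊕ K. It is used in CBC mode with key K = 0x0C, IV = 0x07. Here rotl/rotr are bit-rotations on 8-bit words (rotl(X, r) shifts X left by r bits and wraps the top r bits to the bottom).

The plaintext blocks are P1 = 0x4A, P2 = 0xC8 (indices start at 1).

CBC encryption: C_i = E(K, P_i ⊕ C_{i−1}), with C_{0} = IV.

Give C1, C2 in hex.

C1: P1 ⊕ 0x07 = 0x4D; E(K, 0x4D) = 0x39.
C2: P2 ⊕ 0x39 = 0xF1; E(K, 0xF1) = 0xCB.

C1 = 0x39, C2 = 0xCB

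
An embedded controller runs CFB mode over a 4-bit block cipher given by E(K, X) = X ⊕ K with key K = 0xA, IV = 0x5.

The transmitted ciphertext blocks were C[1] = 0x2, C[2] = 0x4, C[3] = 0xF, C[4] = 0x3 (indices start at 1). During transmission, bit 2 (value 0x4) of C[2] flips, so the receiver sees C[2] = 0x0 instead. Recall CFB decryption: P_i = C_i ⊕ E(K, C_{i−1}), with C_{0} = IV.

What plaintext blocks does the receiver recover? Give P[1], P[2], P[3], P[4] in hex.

Only C[2] changed, to 0x0. In CFB, a change in C_i flips the same bit in P_i and garbles P_{i+1}. Decrypting the received ciphertext:
P[1]: E(K, 0x5) = 0xF; 0x2 ⊕ 0xF = 0xD.
P[2]: E(K, 0x2) = 0x8; 0x0 ⊕ 0x8 = 0x8.
P[3]: E(K, 0x0) = 0xA; 0xF ⊕ 0xA = 0x5.
P[4]: E(K, 0xF) = 0x5; 0x3 ⊕ 0x5 = 0x6.
Blocks that differ from the original plaintext: P[2], P[3].

P[1] = 0xD, P[2] = 0x8, P[3] = 0x5, P[4] = 0x6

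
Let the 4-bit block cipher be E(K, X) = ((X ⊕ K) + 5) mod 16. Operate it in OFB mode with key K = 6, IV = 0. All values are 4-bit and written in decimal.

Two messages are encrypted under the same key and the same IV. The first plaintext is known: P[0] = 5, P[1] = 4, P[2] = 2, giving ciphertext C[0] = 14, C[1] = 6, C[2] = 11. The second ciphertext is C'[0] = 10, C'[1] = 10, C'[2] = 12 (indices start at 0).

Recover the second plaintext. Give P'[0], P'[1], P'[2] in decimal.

In OFB with a reused IV, both messages share the same keystream S_i, so C_i ⊕ C'_i = P_i ⊕ P'_i and thus P'_i = P_i ⊕ C_i ⊕ C'_i.
P'[0]: 5 ⊕ 14 ⊕ 10 = 1.
P'[1]: 4 ⊕ 6 ⊕ 10 = 8.
P'[2]: 2 ⊕ 11 ⊕ 12 = 5.

P'[0] = 1, P'[1] = 8, P'[2] = 5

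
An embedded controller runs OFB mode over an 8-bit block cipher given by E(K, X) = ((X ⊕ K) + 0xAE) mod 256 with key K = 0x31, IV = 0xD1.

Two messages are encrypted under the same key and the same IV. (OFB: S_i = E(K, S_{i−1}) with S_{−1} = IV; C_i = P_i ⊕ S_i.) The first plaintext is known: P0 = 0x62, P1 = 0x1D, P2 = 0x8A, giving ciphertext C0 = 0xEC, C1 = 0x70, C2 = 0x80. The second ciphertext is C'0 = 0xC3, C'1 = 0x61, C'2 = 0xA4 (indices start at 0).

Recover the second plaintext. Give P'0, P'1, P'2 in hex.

In OFB with a reused IV, both messages share the same keystream S_i, so C_i ⊕ C'_i = P_i ⊕ P'_i and thus P'_i = P_i ⊕ C_i ⊕ C'_i.
P'0: 0x62 ⊕ 0xEC ⊕ 0xC3 = 0x4D.
P'1: 0x1D ⊕ 0x70 ⊕ 0x61 = 0x0C.
P'2: 0x8A ⊕ 0x80 ⊕ 0xA4 = 0xAE.

P'0 = 0x4D, P'1 = 0x0C, P'2 = 0xAE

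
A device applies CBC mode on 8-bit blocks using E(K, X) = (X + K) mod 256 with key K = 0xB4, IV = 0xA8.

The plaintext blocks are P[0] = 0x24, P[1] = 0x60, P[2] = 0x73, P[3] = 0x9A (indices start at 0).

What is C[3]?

C[3] = 0x75

CBC encryption: C_i = E(K, P_i ⊕ C_{i−1}), with C_{−1} = IV.
C[0]: P[0] ⊕ 0xA8 = 0x8C; E(K, 0x8C) = 0x40.
C[1]: P[1] ⊕ 0x40 = 0x20; E(K, 0x20) = 0xD4.
C[2]: P[2] ⊕ 0xD4 = 0xA7; E(K, 0xA7) = 0x5B.
C[3]: P[3] ⊕ 0x5B = 0xC1; E(K, 0xC1) = 0x75.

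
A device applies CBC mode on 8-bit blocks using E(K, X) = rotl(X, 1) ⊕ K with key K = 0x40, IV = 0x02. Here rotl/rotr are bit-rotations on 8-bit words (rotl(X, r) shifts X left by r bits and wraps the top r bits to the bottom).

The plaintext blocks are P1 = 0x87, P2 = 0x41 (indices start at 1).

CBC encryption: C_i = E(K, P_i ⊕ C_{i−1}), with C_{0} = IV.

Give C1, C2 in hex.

C1: P1 ⊕ 0x02 = 0x85; E(K, 0x85) = 0x4B.
C2: P2 ⊕ 0x4B = 0x0A; E(K, 0x0A) = 0x54.

C1 = 0x4B, C2 = 0x54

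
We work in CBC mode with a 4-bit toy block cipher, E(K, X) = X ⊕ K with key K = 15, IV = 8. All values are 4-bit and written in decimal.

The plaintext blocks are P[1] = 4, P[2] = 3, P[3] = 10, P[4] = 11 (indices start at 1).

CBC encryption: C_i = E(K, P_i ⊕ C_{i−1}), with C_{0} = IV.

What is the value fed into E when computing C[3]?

C[1]: P[1] ⊕ 8 = 12; E(K, 12) = 3.
C[2]: P[2] ⊕ 3 = 0; E(K, 0) = 15.
C[3]: P[3] ⊕ 15 = 5; E(K, 5) = 10.
So the input to E for block [3] is 5.

5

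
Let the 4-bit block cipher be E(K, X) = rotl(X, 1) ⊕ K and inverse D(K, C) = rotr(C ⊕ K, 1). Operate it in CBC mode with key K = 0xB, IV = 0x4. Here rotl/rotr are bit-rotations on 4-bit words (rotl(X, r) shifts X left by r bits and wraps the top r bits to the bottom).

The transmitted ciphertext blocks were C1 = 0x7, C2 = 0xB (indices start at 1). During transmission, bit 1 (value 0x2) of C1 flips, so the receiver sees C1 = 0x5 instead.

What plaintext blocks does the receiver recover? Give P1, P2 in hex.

P1 = 0x3, P2 = 0x5

CBC decryption: P_i = D(K, C_i) ⊕ C_{i−1}, with C_{0} = IV.
Only C1 changed, to 0x5. In CBC, a change in C_i garbles P_i and flips the same bit in P_{i+1}. Decrypting the received ciphertext:
P1: D(K, 0x5) = 0x7; 0x7 ⊕ 0x4 = 0x3.
P2: D(K, 0xB) = 0x0; 0x0 ⊕ 0x5 = 0x5.
Blocks that differ from the original plaintext: P1, P2.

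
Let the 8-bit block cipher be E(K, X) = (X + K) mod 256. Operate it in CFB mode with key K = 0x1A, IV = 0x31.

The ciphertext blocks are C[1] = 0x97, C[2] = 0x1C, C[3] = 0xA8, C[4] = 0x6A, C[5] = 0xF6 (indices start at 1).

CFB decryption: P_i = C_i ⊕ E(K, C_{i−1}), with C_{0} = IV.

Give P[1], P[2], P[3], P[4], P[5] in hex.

P[1] = 0xDC, P[2] = 0xAD, P[3] = 0x9E, P[4] = 0xA8, P[5] = 0x72

P[1]: E(K, 0x31) = 0x4B; 0x97 ⊕ 0x4B = 0xDC.
P[2]: E(K, 0x97) = 0xB1; 0x1C ⊕ 0xB1 = 0xAD.
P[3]: E(K, 0x1C) = 0x36; 0xA8 ⊕ 0x36 = 0x9E.
P[4]: E(K, 0xA8) = 0xC2; 0x6A ⊕ 0xC2 = 0xA8.
P[5]: E(K, 0x6A) = 0x84; 0xF6 ⊕ 0x84 = 0x72.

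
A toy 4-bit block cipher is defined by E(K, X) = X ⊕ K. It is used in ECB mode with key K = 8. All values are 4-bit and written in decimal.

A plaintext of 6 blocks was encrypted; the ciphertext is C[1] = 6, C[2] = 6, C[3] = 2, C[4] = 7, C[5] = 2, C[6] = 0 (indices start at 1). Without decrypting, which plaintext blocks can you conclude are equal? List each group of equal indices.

ECB encrypts each block independently with the same key, so equal ciphertext blocks imply equal plaintext blocks.
C[1] = C[2] = 6, so P[1] = P[2].
C[3] = C[5] = 2, so P[3] = P[5].

P[1] = P[2]; P[3] = P[5]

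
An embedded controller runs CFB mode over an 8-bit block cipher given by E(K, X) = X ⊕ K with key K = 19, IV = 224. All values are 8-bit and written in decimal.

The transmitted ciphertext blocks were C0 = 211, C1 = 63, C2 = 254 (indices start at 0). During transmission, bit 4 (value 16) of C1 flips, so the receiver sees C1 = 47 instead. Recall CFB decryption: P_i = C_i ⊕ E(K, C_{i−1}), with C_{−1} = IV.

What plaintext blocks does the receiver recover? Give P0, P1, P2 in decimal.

Only C1 changed, to 47. In CFB, a change in C_i flips the same bit in P_i and garbles P_{i+1}. Decrypting the received ciphertext:
P0: E(K, 224) = 243; 211 ⊕ 243 = 32.
P1: E(K, 211) = 192; 47 ⊕ 192 = 239.
P2: E(K, 47) = 60; 254 ⊕ 60 = 194.
Blocks that differ from the original plaintext: P1, P2.

P0 = 32, P1 = 239, P2 = 194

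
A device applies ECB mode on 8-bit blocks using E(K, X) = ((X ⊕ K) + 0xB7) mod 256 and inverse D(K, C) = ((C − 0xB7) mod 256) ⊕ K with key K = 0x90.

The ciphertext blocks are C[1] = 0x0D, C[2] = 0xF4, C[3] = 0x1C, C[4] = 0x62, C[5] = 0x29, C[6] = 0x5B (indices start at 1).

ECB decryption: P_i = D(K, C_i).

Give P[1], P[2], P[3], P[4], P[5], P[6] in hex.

P[1] = 0xC6, P[2] = 0xAD, P[3] = 0xF5, P[4] = 0x3B, P[5] = 0xE2, P[6] = 0x34

P[1]: D(K, 0x0D) = 0xC6.
P[2]: D(K, 0xF4) = 0xAD.
P[3]: D(K, 0x1C) = 0xF5.
P[4]: D(K, 0x62) = 0x3B.
P[5]: D(K, 0x29) = 0xE2.
P[6]: D(K, 0x5B) = 0x34.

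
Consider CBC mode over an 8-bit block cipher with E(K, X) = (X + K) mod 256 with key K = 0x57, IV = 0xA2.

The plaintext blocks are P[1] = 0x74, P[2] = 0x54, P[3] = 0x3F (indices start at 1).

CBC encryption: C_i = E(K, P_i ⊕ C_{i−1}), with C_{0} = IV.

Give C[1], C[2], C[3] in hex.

C[1] = 0x2D, C[2] = 0xD0, C[3] = 0x46

C[1]: P[1] ⊕ 0xA2 = 0xD6; E(K, 0xD6) = 0x2D.
C[2]: P[2] ⊕ 0x2D = 0x79; E(K, 0x79) = 0xD0.
C[3]: P[3] ⊕ 0xD0 = 0xEF; E(K, 0xEF) = 0x46.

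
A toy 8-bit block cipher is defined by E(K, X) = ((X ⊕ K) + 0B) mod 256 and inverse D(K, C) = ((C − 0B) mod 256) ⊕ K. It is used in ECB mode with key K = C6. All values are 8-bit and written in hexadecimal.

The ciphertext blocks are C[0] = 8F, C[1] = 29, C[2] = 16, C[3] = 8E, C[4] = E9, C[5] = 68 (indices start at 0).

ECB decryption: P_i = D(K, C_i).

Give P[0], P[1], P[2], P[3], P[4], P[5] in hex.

P[0]: D(K, 8F) = 42.
P[1]: D(K, 29) = D8.
P[2]: D(K, 16) = CD.
P[3]: D(K, 8E) = 45.
P[4]: D(K, E9) = 18.
P[5]: D(K, 68) = 9B.

P[0] = 42, P[1] = D8, P[2] = CD, P[3] = 45, P[4] = 18, P[5] = 9B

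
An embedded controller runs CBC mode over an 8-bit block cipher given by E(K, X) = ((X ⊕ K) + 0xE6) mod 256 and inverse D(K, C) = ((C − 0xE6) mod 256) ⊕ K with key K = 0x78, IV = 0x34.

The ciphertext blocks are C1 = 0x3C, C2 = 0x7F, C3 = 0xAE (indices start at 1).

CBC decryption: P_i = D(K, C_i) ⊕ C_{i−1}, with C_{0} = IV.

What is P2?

P2 = 0xDD

P2: D(K, 0x7F) = 0xE1; 0xE1 ⊕ 0x3C = 0xDD.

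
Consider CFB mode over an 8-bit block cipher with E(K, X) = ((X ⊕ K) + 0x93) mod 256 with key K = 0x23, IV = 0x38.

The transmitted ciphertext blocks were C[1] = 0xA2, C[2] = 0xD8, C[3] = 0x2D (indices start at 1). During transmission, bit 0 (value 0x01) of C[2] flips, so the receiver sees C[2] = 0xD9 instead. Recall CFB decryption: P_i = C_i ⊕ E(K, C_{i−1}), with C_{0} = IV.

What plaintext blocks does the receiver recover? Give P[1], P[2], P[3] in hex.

Only C[2] changed, to 0xD9. In CFB, a change in C_i flips the same bit in P_i and garbles P_{i+1}. Decrypting the received ciphertext:
P[1]: E(K, 0x38) = 0xAE; 0xA2 ⊕ 0xAE = 0x0C.
P[2]: E(K, 0xA2) = 0x14; 0xD9 ⊕ 0x14 = 0xCD.
P[3]: E(K, 0xD9) = 0x8D; 0x2D ⊕ 0x8D = 0xA0.
Blocks that differ from the original plaintext: P[2], P[3].

P[1] = 0x0C, P[2] = 0xCD, P[3] = 0xA0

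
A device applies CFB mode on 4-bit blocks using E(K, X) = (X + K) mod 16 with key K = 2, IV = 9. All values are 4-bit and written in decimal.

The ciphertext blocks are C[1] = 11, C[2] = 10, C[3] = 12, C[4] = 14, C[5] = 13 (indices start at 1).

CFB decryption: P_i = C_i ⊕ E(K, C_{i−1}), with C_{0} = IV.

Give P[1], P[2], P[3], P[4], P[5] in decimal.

P[1]: E(K, 9) = 11; 11 ⊕ 11 = 0.
P[2]: E(K, 11) = 13; 10 ⊕ 13 = 7.
P[3]: E(K, 10) = 12; 12 ⊕ 12 = 0.
P[4]: E(K, 12) = 14; 14 ⊕ 14 = 0.
P[5]: E(K, 14) = 0; 13 ⊕ 0 = 13.

P[1] = 0, P[2] = 7, P[3] = 0, P[4] = 0, P[5] = 13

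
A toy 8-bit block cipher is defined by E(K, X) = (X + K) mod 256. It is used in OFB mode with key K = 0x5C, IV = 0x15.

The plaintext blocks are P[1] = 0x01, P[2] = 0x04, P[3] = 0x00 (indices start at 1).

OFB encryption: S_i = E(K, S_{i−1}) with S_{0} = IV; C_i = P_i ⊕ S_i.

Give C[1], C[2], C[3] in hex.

C[1]: S = E(K, 0x15) = 0x71; 0x01 ⊕ 0x71 = 0x70.
C[2]: S = E(K, 0x71) = 0xCD; 0x04 ⊕ 0xCD = 0xC9.
C[3]: S = E(K, 0xCD) = 0x29; 0x00 ⊕ 0x29 = 0x29.

C[1] = 0x70, C[2] = 0xC9, C[3] = 0x29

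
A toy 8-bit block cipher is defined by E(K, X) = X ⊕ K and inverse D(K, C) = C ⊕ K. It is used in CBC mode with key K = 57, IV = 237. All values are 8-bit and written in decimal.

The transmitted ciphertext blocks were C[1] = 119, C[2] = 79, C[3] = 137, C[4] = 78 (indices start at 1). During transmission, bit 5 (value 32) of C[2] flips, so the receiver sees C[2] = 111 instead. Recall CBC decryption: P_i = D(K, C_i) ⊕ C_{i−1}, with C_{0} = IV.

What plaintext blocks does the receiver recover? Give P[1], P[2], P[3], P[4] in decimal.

Only C[2] changed, to 111. In CBC, a change in C_i garbles P_i and flips the same bit in P_{i+1}. Decrypting the received ciphertext:
P[1]: D(K, 119) = 78; 78 ⊕ 237 = 163.
P[2]: D(K, 111) = 86; 86 ⊕ 119 = 33.
P[3]: D(K, 137) = 176; 176 ⊕ 111 = 223.
P[4]: D(K, 78) = 119; 119 ⊕ 137 = 254.
Blocks that differ from the original plaintext: P[2], P[3].

P[1] = 163, P[2] = 33, P[3] = 223, P[4] = 254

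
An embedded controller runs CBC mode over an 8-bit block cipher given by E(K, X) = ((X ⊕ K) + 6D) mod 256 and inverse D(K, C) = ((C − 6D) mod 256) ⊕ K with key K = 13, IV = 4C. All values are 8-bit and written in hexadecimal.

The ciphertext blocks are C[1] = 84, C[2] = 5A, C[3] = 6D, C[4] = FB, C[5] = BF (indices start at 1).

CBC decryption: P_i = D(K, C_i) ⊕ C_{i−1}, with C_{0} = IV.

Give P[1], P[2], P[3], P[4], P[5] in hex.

P[1] = 48, P[2] = 7A, P[3] = 49, P[4] = F0, P[5] = BA

P[1]: D(K, 84) = 04; 04 ⊕ 4C = 48.
P[2]: D(K, 5A) = FE; FE ⊕ 84 = 7A.
P[3]: D(K, 6D) = 13; 13 ⊕ 5A = 49.
P[4]: D(K, FB) = 9D; 9D ⊕ 6D = F0.
P[5]: D(K, BF) = 41; 41 ⊕ FB = BA.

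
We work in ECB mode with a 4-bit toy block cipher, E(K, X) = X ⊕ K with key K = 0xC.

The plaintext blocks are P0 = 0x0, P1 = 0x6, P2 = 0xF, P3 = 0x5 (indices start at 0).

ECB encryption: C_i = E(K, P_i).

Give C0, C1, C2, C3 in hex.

C0: E(K, 0x0) = 0xC.
C1: E(K, 0x6) = 0xA.
C2: E(K, 0xF) = 0x3.
C3: E(K, 0x5) = 0x9.

C0 = 0xC, C1 = 0xA, C2 = 0x3, C3 = 0x9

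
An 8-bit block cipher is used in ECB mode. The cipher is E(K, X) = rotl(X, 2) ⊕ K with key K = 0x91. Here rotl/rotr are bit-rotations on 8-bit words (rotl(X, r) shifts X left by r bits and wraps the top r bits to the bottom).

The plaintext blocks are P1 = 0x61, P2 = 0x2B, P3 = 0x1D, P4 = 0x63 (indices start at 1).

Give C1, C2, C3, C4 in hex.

C1 = 0x14, C2 = 0x3D, C3 = 0xE5, C4 = 0x1C

ECB encryption: C_i = E(K, P_i).
C1: E(K, 0x61) = 0x14.
C2: E(K, 0x2B) = 0x3D.
C3: E(K, 0x1D) = 0xE5.
C4: E(K, 0x63) = 0x1C.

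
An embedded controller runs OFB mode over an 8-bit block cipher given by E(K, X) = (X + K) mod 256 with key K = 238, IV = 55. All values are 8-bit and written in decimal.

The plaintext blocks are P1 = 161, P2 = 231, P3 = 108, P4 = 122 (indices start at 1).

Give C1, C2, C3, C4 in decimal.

C1 = 132, C2 = 244, C3 = 109, C4 = 149

OFB encryption: S_i = E(K, S_{i−1}) with S_{0} = IV; C_i = P_i ⊕ S_i.
C1: S = E(K, 55) = 37; 161 ⊕ 37 = 132.
C2: S = E(K, 37) = 19; 231 ⊕ 19 = 244.
C3: S = E(K, 19) = 1; 108 ⊕ 1 = 109.
C4: S = E(K, 1) = 239; 122 ⊕ 239 = 149.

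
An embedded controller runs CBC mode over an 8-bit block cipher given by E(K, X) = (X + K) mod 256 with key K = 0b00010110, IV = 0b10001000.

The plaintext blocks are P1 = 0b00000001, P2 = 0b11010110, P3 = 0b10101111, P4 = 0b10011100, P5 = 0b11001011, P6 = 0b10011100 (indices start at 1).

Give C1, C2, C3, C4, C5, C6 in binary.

C1 = 0b10011111, C2 = 0b01011111, C3 = 0b00000110, C4 = 0b10110000, C5 = 0b10010001, C6 = 0b00100011

CBC encryption: C_i = E(K, P_i ⊕ C_{i−1}), with C_{0} = IV.
C1: P1 ⊕ 0b10001000 = 0b10001001; E(K, 0b10001001) = 0b10011111.
C2: P2 ⊕ 0b10011111 = 0b01001001; E(K, 0b01001001) = 0b01011111.
C3: P3 ⊕ 0b01011111 = 0b11110000; E(K, 0b11110000) = 0b00000110.
C4: P4 ⊕ 0b00000110 = 0b10011010; E(K, 0b10011010) = 0b10110000.
C5: P5 ⊕ 0b10110000 = 0b01111011; E(K, 0b01111011) = 0b10010001.
C6: P6 ⊕ 0b10010001 = 0b00001101; E(K, 0b00001101) = 0b00100011.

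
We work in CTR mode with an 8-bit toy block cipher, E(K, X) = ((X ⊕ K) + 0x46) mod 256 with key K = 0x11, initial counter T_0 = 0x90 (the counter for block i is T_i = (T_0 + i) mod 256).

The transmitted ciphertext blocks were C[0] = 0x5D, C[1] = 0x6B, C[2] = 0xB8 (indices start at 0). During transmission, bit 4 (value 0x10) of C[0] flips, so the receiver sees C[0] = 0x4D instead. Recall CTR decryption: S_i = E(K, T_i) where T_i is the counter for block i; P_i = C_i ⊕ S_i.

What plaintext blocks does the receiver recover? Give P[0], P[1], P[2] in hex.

Only C[0] changed, to 0x4D. In CTR, a change in C_i flips the same bit in P_i only; the keystream is unaffected. Decrypting the received ciphertext:
P[0]: T = 0x90, S = E(K, T) = 0xC7; 0x4D ⊕ 0xC7 = 0x8A.
P[1]: T = 0x91, S = E(K, T) = 0xC6; 0x6B ⊕ 0xC6 = 0xAD.
P[2]: T = 0x92, S = E(K, T) = 0xC9; 0xB8 ⊕ 0xC9 = 0x71.
Blocks that differ from the original plaintext: P[0].

P[0] = 0x8A, P[1] = 0xAD, P[2] = 0x71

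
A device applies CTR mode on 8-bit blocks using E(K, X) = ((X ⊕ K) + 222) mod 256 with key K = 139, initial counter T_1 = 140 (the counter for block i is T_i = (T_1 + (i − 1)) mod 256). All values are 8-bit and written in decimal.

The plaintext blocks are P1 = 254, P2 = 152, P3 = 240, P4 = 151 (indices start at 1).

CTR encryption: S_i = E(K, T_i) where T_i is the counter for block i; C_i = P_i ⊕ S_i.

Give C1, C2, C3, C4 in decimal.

C1: T = 140, S = E(K, T) = 229; 254 ⊕ 229 = 27.
C2: T = 141, S = E(K, T) = 228; 152 ⊕ 228 = 124.
C3: T = 142, S = E(K, T) = 227; 240 ⊕ 227 = 19.
C4: T = 143, S = E(K, T) = 226; 151 ⊕ 226 = 117.

C1 = 27, C2 = 124, C3 = 19, C4 = 117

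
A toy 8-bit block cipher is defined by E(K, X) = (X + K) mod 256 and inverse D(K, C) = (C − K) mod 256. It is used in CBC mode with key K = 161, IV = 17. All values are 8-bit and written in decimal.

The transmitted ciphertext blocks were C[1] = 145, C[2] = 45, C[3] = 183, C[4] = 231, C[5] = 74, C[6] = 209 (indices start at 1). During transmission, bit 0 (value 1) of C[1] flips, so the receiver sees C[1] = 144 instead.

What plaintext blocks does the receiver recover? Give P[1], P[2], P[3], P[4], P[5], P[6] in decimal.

CBC decryption: P_i = D(K, C_i) ⊕ C_{i−1}, with C_{0} = IV.
Only C[1] changed, to 144. In CBC, a change in C_i garbles P_i and flips the same bit in P_{i+1}. Decrypting the received ciphertext:
P[1]: D(K, 144) = 239; 239 ⊕ 17 = 254.
P[2]: D(K, 45) = 140; 140 ⊕ 144 = 28.
P[3]: D(K, 183) = 22; 22 ⊕ 45 = 59.
P[4]: D(K, 231) = 70; 70 ⊕ 183 = 241.
P[5]: D(K, 74) = 169; 169 ⊕ 231 = 78.
P[6]: D(K, 209) = 48; 48 ⊕ 74 = 122.
Blocks that differ from the original plaintext: P[1], P[2].

P[1] = 254, P[2] = 28, P[3] = 59, P[4] = 241, P[5] = 78, P[6] = 122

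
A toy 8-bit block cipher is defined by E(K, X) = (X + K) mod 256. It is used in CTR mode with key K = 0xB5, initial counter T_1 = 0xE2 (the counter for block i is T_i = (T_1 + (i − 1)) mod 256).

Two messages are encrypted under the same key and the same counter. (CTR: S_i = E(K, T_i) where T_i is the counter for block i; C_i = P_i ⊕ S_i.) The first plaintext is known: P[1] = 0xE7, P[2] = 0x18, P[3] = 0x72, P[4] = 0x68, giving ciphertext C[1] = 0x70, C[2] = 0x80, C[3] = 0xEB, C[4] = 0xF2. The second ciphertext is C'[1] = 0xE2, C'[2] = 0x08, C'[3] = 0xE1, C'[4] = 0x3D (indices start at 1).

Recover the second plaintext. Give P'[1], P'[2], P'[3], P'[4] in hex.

In CTR with a reused counter, both messages share the same keystream S_i, so C_i ⊕ C'_i = P_i ⊕ P'_i and thus P'_i = P_i ⊕ C_i ⊕ C'_i.
P'[1]: 0xE7 ⊕ 0x70 ⊕ 0xE2 = 0x75.
P'[2]: 0x18 ⊕ 0x80 ⊕ 0x08 = 0x90.
P'[3]: 0x72 ⊕ 0xEB ⊕ 0xE1 = 0x78.
P'[4]: 0x68 ⊕ 0xF2 ⊕ 0x3D = 0xA7.

P'[1] = 0x75, P'[2] = 0x90, P'[3] = 0x78, P'[4] = 0xA7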